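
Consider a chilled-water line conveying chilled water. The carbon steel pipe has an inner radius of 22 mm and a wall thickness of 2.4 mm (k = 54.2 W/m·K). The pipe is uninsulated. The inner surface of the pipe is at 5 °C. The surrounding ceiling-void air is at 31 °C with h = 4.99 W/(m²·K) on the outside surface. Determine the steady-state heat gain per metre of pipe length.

Radial resistances (cylindrical: R_cond = ln(r_o/r_i)/(2πkL), R_conv = 1/(h·2πrL)):
R_carbon steel pipe wall = ln(24.4/22)/(2π×54.2×1) = 3.04×10^-4 K/W
R_outer film = 1/(h_o·2πr_oL) = 1/(4.99×2π×0.0244×1) = 1.307 K/W
R_total = 1.307 K/W
Q = ΔT/R_total = 26/1.307

q′ ≈ 19.9 W/m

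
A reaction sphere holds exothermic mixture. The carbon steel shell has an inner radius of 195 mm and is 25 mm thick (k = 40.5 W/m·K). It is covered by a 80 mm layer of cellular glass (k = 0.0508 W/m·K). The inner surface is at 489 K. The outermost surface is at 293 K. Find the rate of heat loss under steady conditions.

Radial (spherical) resistances in series:
R_carbon steel shell = (1/0.195 − 1/0.22)/(4π×40.5) = 0.001145 K/W
R_cellular glass = (1/0.22 − 1/0.3)/(4π×0.0508) = 1.899 K/W
R_total = 1.9 K/W
Q = ΔT/R_total = 196/1.9

Q ≈ 103 W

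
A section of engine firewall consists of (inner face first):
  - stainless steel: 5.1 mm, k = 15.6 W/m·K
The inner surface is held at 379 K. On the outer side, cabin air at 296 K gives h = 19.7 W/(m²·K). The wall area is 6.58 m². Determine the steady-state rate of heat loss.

Treating each layer as a thermal resistance in series:
R_stainless steel = L/(kA) = 0.0051/(15.6×6.58) = 4.968×10^-5 K/W
R_outer film = 1/(h_o·A) = 1/(19.7×6.58) = 0.007715 K/W
R_total = 0.007764 K/W
Q = ΔT / R_total = 83 / 0.007764

Q ≈ 10700 W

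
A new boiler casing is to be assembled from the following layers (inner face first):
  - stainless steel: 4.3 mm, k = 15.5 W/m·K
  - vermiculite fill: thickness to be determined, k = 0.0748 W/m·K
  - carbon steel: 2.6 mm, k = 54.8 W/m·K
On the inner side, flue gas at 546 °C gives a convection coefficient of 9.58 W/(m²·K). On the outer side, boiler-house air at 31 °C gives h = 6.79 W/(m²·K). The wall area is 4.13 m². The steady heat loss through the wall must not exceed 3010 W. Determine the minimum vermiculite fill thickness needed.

L ≈ 34 mm

Model the wall as resistances in series:
R_inner film = 1/(h_i·A) = 1/(9.58×4.13) = 0.02527 K/W
R_stainless steel = L/(kA) = 0.0043/(15.5×4.13) = 6.717×10^-5 K/W
R_carbon steel = L/(kA) = 0.0026/(54.8×4.13) = 1.149×10^-5 K/W
R_outer film = 1/(h_o·A) = 1/(6.79×4.13) = 0.03566 K/W
Sum of the known resistances R_other = 0.06101 K/W
Required total resistance R_tot = ΔT/Q_allow = 515/3010 = 0.1711 K/W
R_vermiculite fill = R_tot − R_other = 0.1101 K/W
L = R·k·A = 0.1101×0.0748×4.13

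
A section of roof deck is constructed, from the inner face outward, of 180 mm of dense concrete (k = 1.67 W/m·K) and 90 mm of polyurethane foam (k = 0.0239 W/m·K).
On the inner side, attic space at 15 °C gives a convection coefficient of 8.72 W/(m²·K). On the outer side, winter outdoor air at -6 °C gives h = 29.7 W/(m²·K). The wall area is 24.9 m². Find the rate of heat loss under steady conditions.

Q ≈ 130 W

Using the resistance-network approach (series):
R_inner film = 1/(h_i·A) = 1/(8.72×24.9) = 0.004606 K/W
R_dense concrete = L/(kA) = 0.18/(1.67×24.9) = 0.004329 K/W
R_polyurethane foam = L/(kA) = 0.09/(0.0239×24.9) = 0.1512 K/W
R_outer film = 1/(h_o·A) = 1/(29.7×24.9) = 0.001352 K/W
R_total = 0.1615 K/W
Q = ΔT / R_total = 21 / 0.1615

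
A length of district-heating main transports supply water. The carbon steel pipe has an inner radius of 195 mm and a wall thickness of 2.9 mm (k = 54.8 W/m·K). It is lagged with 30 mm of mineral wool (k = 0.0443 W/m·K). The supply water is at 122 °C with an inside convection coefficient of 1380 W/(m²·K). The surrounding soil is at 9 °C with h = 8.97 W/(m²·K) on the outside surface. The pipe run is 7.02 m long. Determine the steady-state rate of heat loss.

Q ≈ 1350 W

Per-layer cylindrical resistances, series-summed:
R_inner film = 1/(h_i·2πr₁L) = 1/(1380×2π×0.195×7.02) = 8.425×10^-5 K/W
R_carbon steel pipe wall = ln(197.9/195)/(2π×54.8×7.02) = 6.107×10^-6 K/W
R_mineral wool = ln(227.9/197.9)/(2π×0.0443×7.02) = 0.07223 K/W
R_outer film = 1/(h_o·2πr_oL) = 1/(8.97×2π×0.2279×7.02) = 0.01109 K/W
R_total = 0.08342 K/W
Q = ΔT/R_total = 113/0.08342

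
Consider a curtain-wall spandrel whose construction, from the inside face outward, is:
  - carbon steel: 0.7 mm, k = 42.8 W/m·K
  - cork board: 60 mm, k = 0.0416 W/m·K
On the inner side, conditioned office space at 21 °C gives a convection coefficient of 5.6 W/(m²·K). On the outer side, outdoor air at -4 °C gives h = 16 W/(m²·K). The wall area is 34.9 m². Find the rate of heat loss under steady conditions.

Treating each layer as a thermal resistance in series:
R_inner film = 1/(h_i·A) = 1/(5.6×34.9) = 0.005117 K/W
R_carbon steel = L/(kA) = 0.0007/(42.8×34.9) = 4.686×10^-7 K/W
R_cork board = L/(kA) = 0.06/(0.0416×34.9) = 0.04133 K/W
R_outer film = 1/(h_o·A) = 1/(16×34.9) = 0.001791 K/W
R_total = 0.04823 K/W
Q = ΔT / R_total = 25 / 0.04823

Q ≈ 518 W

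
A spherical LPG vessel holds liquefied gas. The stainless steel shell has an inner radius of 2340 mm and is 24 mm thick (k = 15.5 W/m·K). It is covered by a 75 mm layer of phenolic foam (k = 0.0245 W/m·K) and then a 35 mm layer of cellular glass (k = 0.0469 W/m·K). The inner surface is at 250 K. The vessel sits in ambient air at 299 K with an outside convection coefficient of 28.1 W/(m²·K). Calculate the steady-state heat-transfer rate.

Spherical conduction: R = (1/r_in − 1/r_out)/(4πk) per layer; series-sum.
R_stainless steel shell = (1/2.34 − 1/2.364)/(4π×15.5) = 2.227×10^-5 K/W
R_phenolic foam = (1/2.364 − 1/2.439)/(4π×0.0245) = 0.04225 K/W
R_cellular glass = (1/2.439 − 1/2.474)/(4π×0.0469) = 0.009842 K/W
R_outer film = 1/(h·4πr_o²) = 1/(28.1×4π×2.474²) = 4.627×10^-4 K/W
R_total = 0.05258 K/W
Q = ΔT/R_total = 49/0.05258

Q ≈ 932 W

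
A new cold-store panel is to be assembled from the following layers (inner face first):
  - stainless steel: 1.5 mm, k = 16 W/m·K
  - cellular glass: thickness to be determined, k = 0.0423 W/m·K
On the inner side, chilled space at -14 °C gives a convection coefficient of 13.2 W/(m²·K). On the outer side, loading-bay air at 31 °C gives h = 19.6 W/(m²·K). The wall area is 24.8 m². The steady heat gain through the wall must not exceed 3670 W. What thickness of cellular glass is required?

L ≈ 7.5 mm

Thermal resistances in series:
R_inner film = 1/(h_i·A) = 1/(13.2×24.8) = 0.003055 K/W
R_stainless steel = L/(kA) = 0.0015/(16×24.8) = 3.78×10^-6 K/W
R_outer film = 1/(h_o·A) = 1/(19.6×24.8) = 0.002057 K/W
Sum of the known resistances R_other = 0.005116 K/W
Required total resistance R_tot = ΔT/Q_allow = 45/3670 = 0.01226 K/W
R_cellular glass = R_tot − R_other = 0.007146 K/W
L = R·k·A = 0.007146×0.0423×24.8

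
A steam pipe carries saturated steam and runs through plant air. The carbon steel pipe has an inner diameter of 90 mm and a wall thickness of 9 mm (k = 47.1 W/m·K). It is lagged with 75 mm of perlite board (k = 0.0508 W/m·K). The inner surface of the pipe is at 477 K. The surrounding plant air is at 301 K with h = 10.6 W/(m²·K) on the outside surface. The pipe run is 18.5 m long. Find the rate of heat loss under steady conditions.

Q ≈ 1140 W

Treating each annulus and film as a series resistance:
R_carbon steel pipe wall = ln(54/45)/(2π×47.1×18.5) = 3.33×10^-5 K/W
R_perlite board = ln(129/54)/(2π×0.0508×18.5) = 0.1475 K/W
R_outer film = 1/(h_o·2πr_oL) = 1/(10.6×2π×0.129×18.5) = 0.006291 K/W
R_total = 0.1538 K/W
Q = ΔT/R_total = 176/0.1538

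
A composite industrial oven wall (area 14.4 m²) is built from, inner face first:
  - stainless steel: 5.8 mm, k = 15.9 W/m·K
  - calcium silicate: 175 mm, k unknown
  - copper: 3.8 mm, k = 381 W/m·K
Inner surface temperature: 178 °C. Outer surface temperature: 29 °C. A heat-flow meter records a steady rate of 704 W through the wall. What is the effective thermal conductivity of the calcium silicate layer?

k ≈ 0.0574 W/(m·K)

Treating each layer as a thermal resistance in series:
R_stainless steel = L/(kA) = 0.0058/(15.9×14.4) = 2.533×10^-5 K/W
R_copper = L/(kA) = 0.0038/(381×14.4) = 6.926×10^-7 K/W
Sum of known resistances R_other = 2.602×10^-5 K/W
Total R = ΔT/Q = 149/704 = 0.2116 K/W
R_calcium silicate = R_total − R_other = 0.2116 K/W
k = L/(R·A) = 0.175/(0.2116×14.4)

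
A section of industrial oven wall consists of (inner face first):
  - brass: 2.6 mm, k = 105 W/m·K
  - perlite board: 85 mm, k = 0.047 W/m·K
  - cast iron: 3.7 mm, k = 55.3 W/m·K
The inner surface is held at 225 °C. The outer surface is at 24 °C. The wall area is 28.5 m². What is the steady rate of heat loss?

Q ≈ 3170 W

Using the resistance-network approach (series):
R_brass = L/(kA) = 0.0026/(105×28.5) = 8.688×10^-7 K/W
R_perlite board = L/(kA) = 0.085/(0.047×28.5) = 0.06346 K/W
R_cast iron = L/(kA) = 0.0037/(55.3×28.5) = 2.348×10^-6 K/W
R_total = 0.06346 K/W
Q = ΔT / R_total = 201 / 0.06346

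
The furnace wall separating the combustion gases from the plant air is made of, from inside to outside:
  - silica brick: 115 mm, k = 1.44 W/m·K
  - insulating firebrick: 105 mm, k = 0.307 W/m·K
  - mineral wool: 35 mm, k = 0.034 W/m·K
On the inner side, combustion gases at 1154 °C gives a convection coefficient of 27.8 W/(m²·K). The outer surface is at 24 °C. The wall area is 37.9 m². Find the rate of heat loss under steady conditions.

Q ≈ 28800 W

Series thermal resistances:
R_inner film = 1/(h_i·A) = 1/(27.8×37.9) = 9.491×10^-4 K/W
R_silica brick = L/(kA) = 0.115/(1.44×37.9) = 0.002107 K/W
R_insulating firebrick = L/(kA) = 0.105/(0.307×37.9) = 0.009024 K/W
R_mineral wool = L/(kA) = 0.035/(0.034×37.9) = 0.02716 K/W
R_total = 0.03924 K/W
Q = ΔT / R_total = 1130 / 0.03924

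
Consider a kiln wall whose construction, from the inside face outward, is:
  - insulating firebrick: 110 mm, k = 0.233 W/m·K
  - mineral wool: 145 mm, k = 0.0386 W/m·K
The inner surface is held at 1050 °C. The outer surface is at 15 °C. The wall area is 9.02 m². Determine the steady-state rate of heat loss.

Q ≈ 2210 W

Series thermal resistances:
R_insulating firebrick = L/(kA) = 0.11/(0.233×9.02) = 0.05234 K/W
R_mineral wool = L/(kA) = 0.145/(0.0386×9.02) = 0.4165 K/W
R_total = 0.4688 K/W
Q = ΔT / R_total = 1035 / 0.4688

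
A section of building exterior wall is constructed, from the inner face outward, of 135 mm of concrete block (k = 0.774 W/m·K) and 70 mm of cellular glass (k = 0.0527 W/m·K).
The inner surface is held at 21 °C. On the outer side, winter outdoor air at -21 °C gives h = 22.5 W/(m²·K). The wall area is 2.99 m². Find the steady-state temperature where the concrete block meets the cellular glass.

Series thermal resistances:
R_concrete block = L/(kA) = 0.135/(0.774×2.99) = 0.05833 K/W
R_cellular glass = L/(kA) = 0.07/(0.0527×2.99) = 0.4442 K/W
R_outer film = 1/(h_o·A) = 1/(22.5×2.99) = 0.01486 K/W
R_total = 0.5174 K/W;  Q = ΔT/R_total = 42/0.5174 = 81.17 W
T_interface = T_inner − Q·ΣR(inner→interface) = 21 − 81.2×0.05833

T ≈ 16.3 °C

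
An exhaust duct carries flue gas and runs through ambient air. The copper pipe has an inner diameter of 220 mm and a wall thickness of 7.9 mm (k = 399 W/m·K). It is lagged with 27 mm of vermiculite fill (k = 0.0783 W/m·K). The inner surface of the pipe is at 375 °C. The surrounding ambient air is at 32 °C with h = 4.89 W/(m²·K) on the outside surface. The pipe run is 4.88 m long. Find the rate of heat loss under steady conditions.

Q ≈ 2600 W

Per-layer cylindrical resistances, series-summed:
R_copper pipe wall = ln(117.9/110)/(2π×399×4.88) = 5.669×10^-6 K/W
R_vermiculite fill = ln(144.9/117.9)/(2π×0.0783×4.88) = 0.08589 K/W
R_outer film = 1/(h_o·2πr_oL) = 1/(4.89×2π×0.1449×4.88) = 0.04603 K/W
R_total = 0.1319 K/W
Q = ΔT/R_total = 343/0.1319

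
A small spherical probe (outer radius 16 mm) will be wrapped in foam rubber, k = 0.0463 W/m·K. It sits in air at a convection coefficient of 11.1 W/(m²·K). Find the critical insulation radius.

r_cr ≈ 8.34 mm

For a sphere r_cr = 2k/h = 2×0.0463/11.1
r_cr = 8.34 mm; since the bare radius (16 mm) is above r_cr, any added insulation will reduce heat loss.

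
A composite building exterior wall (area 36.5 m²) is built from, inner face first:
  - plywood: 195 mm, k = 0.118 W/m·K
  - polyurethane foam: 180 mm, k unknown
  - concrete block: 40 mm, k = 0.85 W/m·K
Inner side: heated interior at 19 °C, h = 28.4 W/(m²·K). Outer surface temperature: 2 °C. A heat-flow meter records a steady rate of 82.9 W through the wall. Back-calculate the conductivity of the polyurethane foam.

k ≈ 0.0313 W/(m·K)

Treating each layer as a thermal resistance in series:
R_inner film = 1/(h_i·A) = 1/(28.4×36.5) = 9.647×10^-4 K/W
R_plywood = L/(kA) = 0.195/(0.118×36.5) = 0.04528 K/W
R_concrete block = L/(kA) = 0.04/(0.85×36.5) = 0.001289 K/W
Sum of known resistances R_other = 0.04753 K/W
Total R = ΔT/Q = 17/82.9 = 0.2051 K/W
R_polyurethane foam = R_total − R_other = 0.1575 K/W
k = L/(R·A) = 0.18/(0.1575×36.5)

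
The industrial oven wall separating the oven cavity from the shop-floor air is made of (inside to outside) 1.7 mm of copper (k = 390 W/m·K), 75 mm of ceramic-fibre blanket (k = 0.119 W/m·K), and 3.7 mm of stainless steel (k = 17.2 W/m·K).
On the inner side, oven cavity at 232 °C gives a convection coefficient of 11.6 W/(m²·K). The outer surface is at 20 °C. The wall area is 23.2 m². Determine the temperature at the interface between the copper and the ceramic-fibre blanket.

T ≈ 206 °C

Series thermal resistances:
R_inner film = 1/(h_i·A) = 1/(11.6×23.2) = 0.003716 K/W
R_copper = L/(kA) = 0.0017/(390×23.2) = 1.879×10^-7 K/W
R_ceramic-fibre blanket = L/(kA) = 0.075/(0.119×23.2) = 0.02717 K/W
R_stainless steel = L/(kA) = 0.0037/(17.2×23.2) = 9.272×10^-6 K/W
R_total = 0.03089 K/W;  Q = ΔT/R_total = 212/0.03089 = 6863 W
T_interface = T_inner − Q·ΣR(inner→interface) = 232 − 6860×0.003716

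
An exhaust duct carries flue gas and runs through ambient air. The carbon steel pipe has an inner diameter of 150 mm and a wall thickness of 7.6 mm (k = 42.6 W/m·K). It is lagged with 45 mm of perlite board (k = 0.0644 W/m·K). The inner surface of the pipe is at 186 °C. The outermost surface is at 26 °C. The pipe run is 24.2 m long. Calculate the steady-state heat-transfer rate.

Cylindrical conduction, so R = ln(r₂/r₁)/(2πkL) per layer, in series:
R_carbon steel pipe wall = ln(82.6/75)/(2π×42.6×24.2) = 1.49×10^-5 K/W
R_perlite board = ln(127.6/82.6)/(2π×0.0644×24.2) = 0.04441 K/W
R_total = 0.04443 K/W
Q = ΔT/R_total = 160/0.04443

Q ≈ 3600 W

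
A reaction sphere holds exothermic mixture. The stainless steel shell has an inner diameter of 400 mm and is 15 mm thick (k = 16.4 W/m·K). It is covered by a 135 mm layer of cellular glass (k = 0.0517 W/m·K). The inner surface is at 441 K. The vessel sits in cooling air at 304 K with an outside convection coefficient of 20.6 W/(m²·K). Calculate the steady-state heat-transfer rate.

Radial (spherical) resistances in series:
R_stainless steel shell = (1/0.2 − 1/0.215)/(4π×16.4) = 0.001693 K/W
R_cellular glass = (1/0.215 − 1/0.35)/(4π×0.0517) = 2.761 K/W
R_outer film = 1/(h·4πr_o²) = 1/(20.6×4π×0.35²) = 0.03153 K/W
R_total = 2.795 K/W
Q = ΔT/R_total = 137/2.795

Q ≈ 49 W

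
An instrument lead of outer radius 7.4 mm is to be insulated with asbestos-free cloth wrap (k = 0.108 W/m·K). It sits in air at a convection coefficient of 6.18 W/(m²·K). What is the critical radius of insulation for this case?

For a cylinder r_cr = k/h = 0.108/6.18
r_cr = 17.5 mm; since the bare radius (7.4 mm) is below r_cr, adding a thin layer of insulation will *increase* heat loss.

r_cr ≈ 17.5 mm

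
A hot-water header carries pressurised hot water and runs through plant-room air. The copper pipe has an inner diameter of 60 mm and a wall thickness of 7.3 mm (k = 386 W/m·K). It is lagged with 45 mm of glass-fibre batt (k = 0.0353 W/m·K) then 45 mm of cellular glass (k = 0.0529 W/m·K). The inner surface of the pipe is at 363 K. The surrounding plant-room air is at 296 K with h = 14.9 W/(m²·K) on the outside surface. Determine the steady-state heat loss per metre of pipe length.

q′ ≈ 13.5 W/m

Treating each annulus and film as a series resistance:
R_copper pipe wall = ln(37.3/30)/(2π×386×1) = 8.98×10^-5 K/W
R_glass-fibre batt = ln(82.3/37.3)/(2π×0.0353×1) = 3.568 K/W
R_cellular glass = ln(127.3/82.3)/(2π×0.0529×1) = 1.312 K/W
R_outer film = 1/(h_o·2πr_oL) = 1/(14.9×2π×0.1273×1) = 0.08391 K/W
R_total = 4.964 K/W
Q = ΔT/R_total = 67/4.964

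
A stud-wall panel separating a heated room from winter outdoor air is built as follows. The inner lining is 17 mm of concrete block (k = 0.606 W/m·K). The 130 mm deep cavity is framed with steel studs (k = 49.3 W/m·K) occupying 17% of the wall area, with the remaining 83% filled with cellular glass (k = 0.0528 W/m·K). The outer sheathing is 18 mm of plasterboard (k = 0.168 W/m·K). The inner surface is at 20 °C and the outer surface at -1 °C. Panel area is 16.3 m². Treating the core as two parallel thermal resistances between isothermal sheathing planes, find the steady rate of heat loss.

Sheathing layers in series; stud and cavity paths in parallel between them.
R_inner = 0.017/(0.606×16.3) = 0.001721 K/W
R_stud  = 0.13/(49.3×0.17×16.3) = 9.516×10^-4 K/W
R_cav   = 0.13/(0.0528×0.83×16.3) = 0.182 K/W
1/R_core = 1/R_stud + 1/R_cav → R_core = 9.467×10^-4 K/W
R_outer = 0.018/(0.168×16.3) = 0.006573 K/W
R_total = 0.009241 K/W
Q = ΔT/R_total = 21/0.009241

Q ≈ 2270 W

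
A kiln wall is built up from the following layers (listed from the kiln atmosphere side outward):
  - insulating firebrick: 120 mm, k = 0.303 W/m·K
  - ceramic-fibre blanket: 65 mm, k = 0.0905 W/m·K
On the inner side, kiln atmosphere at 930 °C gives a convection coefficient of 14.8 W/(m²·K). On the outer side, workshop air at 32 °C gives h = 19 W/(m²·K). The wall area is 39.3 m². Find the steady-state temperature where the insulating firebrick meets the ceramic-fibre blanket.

T ≈ 593 °C

Treating each layer as a thermal resistance in series:
R_inner film = 1/(h_i·A) = 1/(14.8×39.3) = 0.001719 K/W
R_insulating firebrick = L/(kA) = 0.12/(0.303×39.3) = 0.01008 K/W
R_ceramic-fibre blanket = L/(kA) = 0.065/(0.0905×39.3) = 0.01828 K/W
R_outer film = 1/(h_o·A) = 1/(19×39.3) = 0.001339 K/W
R_total = 0.03141 K/W;  Q = ΔT/R_total = 898/0.03141 = 28590 W
T_interface = T_inner − Q·ΣR(inner→interface) = 930 − 28600×0.0118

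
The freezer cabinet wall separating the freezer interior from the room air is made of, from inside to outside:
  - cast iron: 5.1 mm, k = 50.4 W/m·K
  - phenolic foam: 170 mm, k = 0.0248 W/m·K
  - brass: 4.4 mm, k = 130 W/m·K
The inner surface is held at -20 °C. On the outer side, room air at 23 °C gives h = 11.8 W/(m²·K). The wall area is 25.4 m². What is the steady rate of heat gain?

Model the wall as resistances in series:
R_cast iron = L/(kA) = 0.0051/(50.4×25.4) = 3.984×10^-6 K/W
R_phenolic foam = L/(kA) = 0.17/(0.0248×25.4) = 0.2699 K/W
R_brass = L/(kA) = 0.0044/(130×25.4) = 1.333×10^-6 K/W
R_outer film = 1/(h_o·A) = 1/(11.8×25.4) = 0.003336 K/W
R_total = 0.2732 K/W
Q = ΔT / R_total = 43 / 0.2732

Q ≈ 157 W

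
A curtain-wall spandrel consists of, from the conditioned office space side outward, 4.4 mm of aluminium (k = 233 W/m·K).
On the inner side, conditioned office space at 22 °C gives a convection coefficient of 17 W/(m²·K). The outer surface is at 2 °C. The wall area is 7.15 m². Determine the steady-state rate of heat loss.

Thermal resistances in series:
R_inner film = 1/(h_i·A) = 1/(17×7.15) = 0.008227 K/W
R_aluminium = L/(kA) = 0.0044/(233×7.15) = 2.641×10^-6 K/W
R_total = 0.00823 K/W
Q = ΔT / R_total = 20 / 0.00823

Q ≈ 2430 W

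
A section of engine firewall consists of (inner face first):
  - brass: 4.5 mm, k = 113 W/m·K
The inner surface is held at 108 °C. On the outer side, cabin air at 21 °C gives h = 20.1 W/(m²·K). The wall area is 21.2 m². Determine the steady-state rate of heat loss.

Q ≈ 37000 W

Treating each layer as a thermal resistance in series:
R_brass = L/(kA) = 0.0045/(113×21.2) = 1.878×10^-6 K/W
R_outer film = 1/(h_o·A) = 1/(20.1×21.2) = 0.002347 K/W
R_total = 0.002349 K/W
Q = ΔT / R_total = 87 / 0.002349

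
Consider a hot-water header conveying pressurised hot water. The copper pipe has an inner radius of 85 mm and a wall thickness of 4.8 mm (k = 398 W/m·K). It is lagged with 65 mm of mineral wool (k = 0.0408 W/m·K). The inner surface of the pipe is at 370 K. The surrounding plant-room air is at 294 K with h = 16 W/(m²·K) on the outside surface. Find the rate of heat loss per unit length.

Treating each annulus and film as a series resistance:
R_copper pipe wall = ln(89.8/85)/(2π×398×1) = 2.197×10^-5 K/W
R_mineral wool = ln(154.8/89.8)/(2π×0.0408×1) = 2.124 K/W
R_outer film = 1/(h_o·2πr_oL) = 1/(16×2π×0.1548×1) = 0.06426 K/W
R_total = 2.188 K/W
Q = ΔT/R_total = 76/2.188

q′ ≈ 34.7 W/m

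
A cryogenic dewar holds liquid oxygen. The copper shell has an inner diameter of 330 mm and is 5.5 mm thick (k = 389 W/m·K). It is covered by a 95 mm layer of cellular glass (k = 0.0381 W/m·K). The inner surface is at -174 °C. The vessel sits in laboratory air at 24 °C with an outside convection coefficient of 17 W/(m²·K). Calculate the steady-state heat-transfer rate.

Spherical conduction: R = (1/r_in − 1/r_out)/(4πk) per layer; series-sum.
R_copper shell = (1/0.165 − 1/0.1705)/(4π×389) = 3.999×10^-5 K/W
R_cellular glass = (1/0.1705 − 1/0.2655)/(4π×0.0381) = 4.383 K/W
R_outer film = 1/(h·4πr_o²) = 1/(17×4π×0.2655²) = 0.06641 K/W
R_total = 4.45 K/W
Q = ΔT/R_total = 198/4.45

Q ≈ 44.5 W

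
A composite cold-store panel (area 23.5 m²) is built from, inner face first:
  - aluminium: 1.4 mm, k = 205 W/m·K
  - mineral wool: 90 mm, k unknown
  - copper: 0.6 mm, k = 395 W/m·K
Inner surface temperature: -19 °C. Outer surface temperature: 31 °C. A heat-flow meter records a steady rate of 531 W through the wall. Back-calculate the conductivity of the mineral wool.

Model the wall as resistances in series:
R_aluminium = L/(kA) = 0.0014/(205×23.5) = 2.906×10^-7 K/W
R_copper = L/(kA) = 0.0006/(395×23.5) = 6.464×10^-8 K/W
Sum of known resistances R_other = 3.552×10^-7 K/W
Total R = ΔT/Q = 50/531 = 0.09416 K/W
R_mineral wool = R_total − R_other = 0.09416 K/W
k = L/(R·A) = 0.09/(0.09416×23.5)

k ≈ 0.0407 W/(m·K)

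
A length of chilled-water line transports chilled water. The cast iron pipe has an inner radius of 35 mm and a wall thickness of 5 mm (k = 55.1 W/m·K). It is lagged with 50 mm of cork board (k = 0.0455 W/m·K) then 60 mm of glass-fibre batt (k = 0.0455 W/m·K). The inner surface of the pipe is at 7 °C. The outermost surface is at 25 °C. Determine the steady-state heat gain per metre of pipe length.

q′ ≈ 3.89 W/m

Per-layer cylindrical resistances, series-summed:
R_cast iron pipe wall = ln(40/35)/(2π×55.1×1) = 3.857×10^-4 K/W
R_cork board = ln(90/40)/(2π×0.0455×1) = 2.837 K/W
R_glass-fibre batt = ln(150/90)/(2π×0.0455×1) = 1.787 K/W
R_total = 4.624 K/W
Q = ΔT/R_total = 18/4.624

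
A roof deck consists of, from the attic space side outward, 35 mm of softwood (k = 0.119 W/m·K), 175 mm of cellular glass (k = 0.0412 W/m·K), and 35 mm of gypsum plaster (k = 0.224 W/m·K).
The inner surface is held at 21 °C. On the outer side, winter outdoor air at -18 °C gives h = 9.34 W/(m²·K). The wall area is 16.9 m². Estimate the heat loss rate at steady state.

Q ≈ 137 W

Treating each layer as a thermal resistance in series:
R_softwood = L/(kA) = 0.035/(0.119×16.9) = 0.0174 K/W
R_cellular glass = L/(kA) = 0.175/(0.0412×16.9) = 0.2513 K/W
R_gypsum plaster = L/(kA) = 0.035/(0.224×16.9) = 0.009246 K/W
R_outer film = 1/(h_o·A) = 1/(9.34×16.9) = 0.006335 K/W
R_total = 0.2843 K/W
Q = ΔT / R_total = 39 / 0.2843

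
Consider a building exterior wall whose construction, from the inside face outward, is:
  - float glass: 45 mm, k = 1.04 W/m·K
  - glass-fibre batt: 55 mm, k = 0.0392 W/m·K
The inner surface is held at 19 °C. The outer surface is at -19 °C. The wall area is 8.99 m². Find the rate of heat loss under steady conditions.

Treating each layer as a thermal resistance in series:
R_float glass = L/(kA) = 0.045/(1.04×8.99) = 0.004813 K/W
R_glass-fibre batt = L/(kA) = 0.055/(0.0392×8.99) = 0.1561 K/W
R_total = 0.1609 K/W
Q = ΔT / R_total = 38 / 0.1609

Q ≈ 236 W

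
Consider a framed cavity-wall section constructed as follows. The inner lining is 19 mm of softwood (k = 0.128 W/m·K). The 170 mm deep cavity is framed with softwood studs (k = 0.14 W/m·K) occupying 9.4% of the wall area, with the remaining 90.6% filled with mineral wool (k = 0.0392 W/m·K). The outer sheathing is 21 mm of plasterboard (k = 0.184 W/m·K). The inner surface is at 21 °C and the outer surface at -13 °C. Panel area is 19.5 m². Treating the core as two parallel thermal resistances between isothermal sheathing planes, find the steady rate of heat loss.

Q ≈ 177 W

Sheathing layers in series; stud and cavity paths in parallel between them.
R_inner = 0.019/(0.128×19.5) = 0.007612 K/W
R_stud  = 0.17/(0.14×0.094×19.5) = 0.6625 K/W
R_cav   = 0.17/(0.0392×0.906×19.5) = 0.2455 K/W
1/R_core = 1/R_stud + 1/R_cav → R_core = 0.1791 K/W
R_outer = 0.021/(0.184×19.5) = 0.005853 K/W
R_total = 0.1926 K/W
Q = ΔT/R_total = 34/0.1926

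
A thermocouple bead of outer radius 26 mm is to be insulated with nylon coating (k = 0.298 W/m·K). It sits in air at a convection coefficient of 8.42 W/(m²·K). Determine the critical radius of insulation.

For a sphere r_cr = 2k/h = 2×0.298/8.42
r_cr = 70.8 mm; since the bare radius (26 mm) is below r_cr, adding a thin layer of insulation will *increase* heat loss.

r_cr ≈ 70.8 mm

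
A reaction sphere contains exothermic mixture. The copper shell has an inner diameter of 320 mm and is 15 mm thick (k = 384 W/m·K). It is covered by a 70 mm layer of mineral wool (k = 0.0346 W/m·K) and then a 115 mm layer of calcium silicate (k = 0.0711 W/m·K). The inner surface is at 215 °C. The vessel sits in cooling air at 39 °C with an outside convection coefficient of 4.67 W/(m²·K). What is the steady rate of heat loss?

Radial (spherical) resistances in series:
R_copper shell = (1/0.16 − 1/0.175)/(4π×384) = 1.11×10^-4 K/W
R_mineral wool = (1/0.175 − 1/0.245)/(4π×0.0346) = 3.755 K/W
R_calcium silicate = (1/0.245 − 1/0.36)/(4π×0.0711) = 1.459 K/W
R_outer film = 1/(h·4πr_o²) = 1/(4.67×4π×0.36²) = 0.1315 K/W
R_total = 5.346 K/W
Q = ΔT/R_total = 176/5.346

Q ≈ 32.9 W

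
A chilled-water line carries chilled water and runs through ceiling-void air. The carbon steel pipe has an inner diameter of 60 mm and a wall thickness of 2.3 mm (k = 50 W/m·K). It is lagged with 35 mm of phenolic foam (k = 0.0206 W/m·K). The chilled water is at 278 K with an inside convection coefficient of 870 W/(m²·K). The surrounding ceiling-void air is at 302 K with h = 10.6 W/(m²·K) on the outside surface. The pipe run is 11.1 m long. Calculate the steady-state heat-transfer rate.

Radial resistances (cylindrical: R_cond = ln(r_o/r_i)/(2πkL), R_conv = 1/(h·2πrL)):
R_inner film = 1/(h_i·2πr₁L) = 1/(870×2π×0.03×11.1) = 5.494×10^-4 K/W
R_carbon steel pipe wall = ln(32.3/30)/(2π×50×11.1) = 2.118×10^-5 K/W
R_phenolic foam = ln(67.3/32.3)/(2π×0.0206×11.1) = 0.511 K/W
R_outer film = 1/(h_o·2πr_oL) = 1/(10.6×2π×0.0673×11.1) = 0.0201 K/W
R_total = 0.5316 K/W
Q = ΔT/R_total = 24/0.5316

Q ≈ 45.1 W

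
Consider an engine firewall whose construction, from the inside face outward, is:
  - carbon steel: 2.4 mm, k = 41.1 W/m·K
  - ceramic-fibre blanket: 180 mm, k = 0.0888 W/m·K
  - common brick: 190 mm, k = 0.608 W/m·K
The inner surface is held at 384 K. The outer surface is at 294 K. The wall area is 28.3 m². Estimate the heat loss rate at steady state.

Q ≈ 1090 W

Thermal resistances in series:
R_carbon steel = L/(kA) = 0.0024/(41.1×28.3) = 2.063×10^-6 K/W
R_ceramic-fibre blanket = L/(kA) = 0.18/(0.0888×28.3) = 0.07163 K/W
R_common brick = L/(kA) = 0.19/(0.608×28.3) = 0.01104 K/W
R_total = 0.08267 K/W
Q = ΔT / R_total = 90 / 0.08267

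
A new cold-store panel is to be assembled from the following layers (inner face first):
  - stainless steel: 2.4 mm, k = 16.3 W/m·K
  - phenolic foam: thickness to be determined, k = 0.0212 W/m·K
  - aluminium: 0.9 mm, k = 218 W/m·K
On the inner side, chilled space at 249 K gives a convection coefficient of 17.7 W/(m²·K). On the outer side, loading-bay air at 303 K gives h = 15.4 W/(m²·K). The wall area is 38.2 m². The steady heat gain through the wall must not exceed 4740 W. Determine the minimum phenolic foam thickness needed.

Thermal resistances in series:
R_inner film = 1/(h_i·A) = 1/(17.7×38.2) = 0.001479 K/W
R_stainless steel = L/(kA) = 0.0024/(16.3×38.2) = 3.854×10^-6 K/W
R_aluminium = L/(kA) = 0.0009/(218×38.2) = 1.081×10^-7 K/W
R_outer film = 1/(h_o·A) = 1/(15.4×38.2) = 0.0017 K/W
Sum of the known resistances R_other = 0.003183 K/W
Required total resistance R_tot = ΔT/Q_allow = 54/4740 = 0.01139 K/W
R_phenolic foam = R_tot − R_other = 0.00821 K/W
L = R·k·A = 0.00821×0.0212×38.2

L ≈ 6.65 mm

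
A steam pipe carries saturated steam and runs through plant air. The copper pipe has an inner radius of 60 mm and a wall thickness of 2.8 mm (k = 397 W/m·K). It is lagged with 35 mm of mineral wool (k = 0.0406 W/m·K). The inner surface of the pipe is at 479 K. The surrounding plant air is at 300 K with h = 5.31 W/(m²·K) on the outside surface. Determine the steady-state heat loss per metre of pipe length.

Radial resistances (cylindrical: R_cond = ln(r_o/r_i)/(2πkL), R_conv = 1/(h·2πrL)):
R_copper pipe wall = ln(62.8/60)/(2π×397×1) = 1.828×10^-5 K/W
R_mineral wool = ln(97.8/62.8)/(2π×0.0406×1) = 1.736 K/W
R_outer film = 1/(h_o·2πr_oL) = 1/(5.31×2π×0.0978×1) = 0.3065 K/W
R_total = 2.043 K/W
Q = ΔT/R_total = 179/2.043

q′ ≈ 87.6 W/m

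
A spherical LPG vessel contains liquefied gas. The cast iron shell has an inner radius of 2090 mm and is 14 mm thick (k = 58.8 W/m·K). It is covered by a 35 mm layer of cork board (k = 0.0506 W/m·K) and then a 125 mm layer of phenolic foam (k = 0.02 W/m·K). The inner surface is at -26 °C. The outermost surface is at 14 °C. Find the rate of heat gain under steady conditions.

Q ≈ 348 W

Radial (spherical) resistances in series:
R_cast iron shell = (1/2.09 − 1/2.104)/(4π×58.8) = 4.309×10^-6 K/W
R_cork board = (1/2.104 − 1/2.139)/(4π×0.0506) = 0.01223 K/W
R_phenolic foam = (1/2.139 − 1/2.264)/(4π×0.02) = 0.1027 K/W
R_total = 0.1149 K/W
Q = ΔT/R_total = 40/0.1149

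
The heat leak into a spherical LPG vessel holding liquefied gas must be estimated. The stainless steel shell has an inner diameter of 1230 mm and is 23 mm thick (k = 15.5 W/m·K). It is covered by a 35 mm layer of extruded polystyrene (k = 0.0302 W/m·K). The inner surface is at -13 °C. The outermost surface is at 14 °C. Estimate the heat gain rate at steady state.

For a spherical shell R = (1/r₁ − 1/r₂)/(4πk); film R = 1/(h·4πr²). In series:
R_stainless steel shell = (1/0.615 − 1/0.638)/(4π×15.5) = 3.009×10^-4 K/W
R_extruded polystyrene = (1/0.638 − 1/0.673)/(4π×0.0302) = 0.2148 K/W
R_total = 0.2151 K/W
Q = ΔT/R_total = 27/0.2151

Q ≈ 126 W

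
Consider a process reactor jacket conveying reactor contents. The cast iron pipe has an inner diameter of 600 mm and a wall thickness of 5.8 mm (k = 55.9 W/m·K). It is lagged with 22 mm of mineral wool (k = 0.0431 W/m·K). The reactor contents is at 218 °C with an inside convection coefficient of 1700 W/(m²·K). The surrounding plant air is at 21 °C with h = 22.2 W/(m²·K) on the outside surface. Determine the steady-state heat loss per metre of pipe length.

Treating each annulus and film as a series resistance:
R_inner film = 1/(h_i·2πr₁L) = 1/(1700×2π×0.3×1) = 3.121×10^-4 K/W
R_cast iron pipe wall = ln(305.8/300)/(2π×55.9×1) = 5.452×10^-5 K/W
R_mineral wool = ln(327.8/305.8)/(2π×0.0431×1) = 0.2565 K/W
R_outer film = 1/(h_o·2πr_oL) = 1/(22.2×2π×0.3278×1) = 0.02187 K/W
R_total = 0.2788 K/W
Q = ΔT/R_total = 197/0.2788

q′ ≈ 707 W/m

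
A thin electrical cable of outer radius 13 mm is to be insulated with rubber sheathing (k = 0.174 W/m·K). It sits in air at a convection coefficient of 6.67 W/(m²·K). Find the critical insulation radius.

r_cr ≈ 26.1 mm

For a cylinder r_cr = k/h = 0.174/6.67
r_cr = 26.1 mm; since the bare radius (13 mm) is below r_cr, adding a thin layer of insulation will *increase* heat loss.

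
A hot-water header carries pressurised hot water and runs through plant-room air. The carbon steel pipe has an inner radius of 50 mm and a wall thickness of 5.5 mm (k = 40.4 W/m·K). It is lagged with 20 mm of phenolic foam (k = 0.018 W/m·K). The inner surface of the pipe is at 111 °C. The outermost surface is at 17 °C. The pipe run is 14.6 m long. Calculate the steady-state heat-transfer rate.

Per-layer cylindrical resistances, series-summed:
R_carbon steel pipe wall = ln(55.5/50)/(2π×40.4×14.6) = 2.816×10^-5 K/W
R_phenolic foam = ln(75.5/55.5)/(2π×0.018×14.6) = 0.1864 K/W
R_total = 0.1864 K/W
Q = ΔT/R_total = 94/0.1864

Q ≈ 504 W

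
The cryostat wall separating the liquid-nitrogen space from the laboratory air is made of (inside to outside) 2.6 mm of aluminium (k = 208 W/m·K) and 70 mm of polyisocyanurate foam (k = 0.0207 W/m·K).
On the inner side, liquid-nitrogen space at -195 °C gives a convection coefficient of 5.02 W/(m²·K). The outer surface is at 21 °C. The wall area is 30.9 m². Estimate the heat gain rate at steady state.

Using the resistance-network approach (series):
R_inner film = 1/(h_i·A) = 1/(5.02×30.9) = 0.006447 K/W
R_aluminium = L/(kA) = 0.0026/(208×30.9) = 4.045×10^-7 K/W
R_polyisocyanurate foam = L/(kA) = 0.07/(0.0207×30.9) = 0.1094 K/W
R_total = 0.1159 K/W
Q = ΔT / R_total = 216 / 0.1159

Q ≈ 1860 W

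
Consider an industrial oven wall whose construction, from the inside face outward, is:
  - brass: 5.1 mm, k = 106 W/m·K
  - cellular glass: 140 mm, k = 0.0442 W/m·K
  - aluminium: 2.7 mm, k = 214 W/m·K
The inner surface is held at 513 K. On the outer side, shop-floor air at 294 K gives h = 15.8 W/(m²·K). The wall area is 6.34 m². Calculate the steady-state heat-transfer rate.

Q ≈ 430 W

Using the resistance-network approach (series):
R_brass = L/(kA) = 0.0051/(106×6.34) = 7.589×10^-6 K/W
R_cellular glass = L/(kA) = 0.14/(0.0442×6.34) = 0.4996 K/W
R_aluminium = L/(kA) = 0.0027/(214×6.34) = 1.99×10^-6 K/W
R_outer film = 1/(h_o·A) = 1/(15.8×6.34) = 0.009983 K/W
R_total = 0.5096 K/W
Q = ΔT / R_total = 219 / 0.5096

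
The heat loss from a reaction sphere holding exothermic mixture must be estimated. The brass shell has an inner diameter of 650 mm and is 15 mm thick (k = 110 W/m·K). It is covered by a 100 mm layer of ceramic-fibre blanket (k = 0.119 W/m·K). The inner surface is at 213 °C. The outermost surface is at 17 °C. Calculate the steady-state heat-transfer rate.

Q ≈ 438 W

For a spherical shell R = (1/r₁ − 1/r₂)/(4πk); film R = 1/(h·4πr²). In series:
R_brass shell = (1/0.325 − 1/0.34)/(4π×110) = 9.82×10^-5 K/W
R_ceramic-fibre blanket = (1/0.34 − 1/0.44)/(4π×0.119) = 0.447 K/W
R_total = 0.4471 K/W
Q = ΔT/R_total = 196/0.4471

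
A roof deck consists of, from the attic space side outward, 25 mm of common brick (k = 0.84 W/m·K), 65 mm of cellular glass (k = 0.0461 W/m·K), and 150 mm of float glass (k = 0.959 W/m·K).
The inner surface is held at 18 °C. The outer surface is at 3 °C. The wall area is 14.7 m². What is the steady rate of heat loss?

Thermal resistances in series:
R_common brick = L/(kA) = 0.025/(0.84×14.7) = 0.002025 K/W
R_cellular glass = L/(kA) = 0.065/(0.0461×14.7) = 0.09592 K/W
R_float glass = L/(kA) = 0.15/(0.959×14.7) = 0.01064 K/W
R_total = 0.1086 K/W
Q = ΔT / R_total = 15 / 0.1086

Q ≈ 138 W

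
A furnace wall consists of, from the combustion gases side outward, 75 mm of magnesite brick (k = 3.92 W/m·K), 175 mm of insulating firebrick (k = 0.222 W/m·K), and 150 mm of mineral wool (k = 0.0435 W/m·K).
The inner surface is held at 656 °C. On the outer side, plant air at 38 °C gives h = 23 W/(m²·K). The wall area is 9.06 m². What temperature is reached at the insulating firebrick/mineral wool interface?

Series thermal resistances:
R_magnesite brick = L/(kA) = 0.075/(3.92×9.06) = 0.002112 K/W
R_insulating firebrick = L/(kA) = 0.175/(0.222×9.06) = 0.08701 K/W
R_mineral wool = L/(kA) = 0.15/(0.0435×9.06) = 0.3806 K/W
R_outer film = 1/(h_o·A) = 1/(23×9.06) = 0.004799 K/W
R_total = 0.4745 K/W;  Q = ΔT/R_total = 618/0.4745 = 1302 W
T_interface = T_inner − Q·ΣR(inner→interface) = 656 − 1300×0.08912

T ≈ 540 °C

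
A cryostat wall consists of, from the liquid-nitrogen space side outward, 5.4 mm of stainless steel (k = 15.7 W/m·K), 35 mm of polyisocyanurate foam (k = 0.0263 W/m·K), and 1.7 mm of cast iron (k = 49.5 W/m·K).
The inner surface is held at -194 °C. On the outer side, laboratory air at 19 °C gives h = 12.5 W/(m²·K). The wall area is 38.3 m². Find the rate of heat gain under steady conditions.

Using the resistance-network approach (series):
R_stainless steel = L/(kA) = 0.0054/(15.7×38.3) = 8.98×10^-6 K/W
R_polyisocyanurate foam = L/(kA) = 0.035/(0.0263×38.3) = 0.03475 K/W
R_cast iron = L/(kA) = 0.0017/(49.5×38.3) = 8.967×10^-7 K/W
R_outer film = 1/(h_o·A) = 1/(12.5×38.3) = 0.002089 K/W
R_total = 0.03685 K/W
Q = ΔT / R_total = 213 / 0.03685

Q ≈ 5780 W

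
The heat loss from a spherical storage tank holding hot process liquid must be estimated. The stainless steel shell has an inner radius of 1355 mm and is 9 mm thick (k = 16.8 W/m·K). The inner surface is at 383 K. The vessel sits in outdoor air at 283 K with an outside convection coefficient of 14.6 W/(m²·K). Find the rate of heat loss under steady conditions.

Spherical conduction: R = (1/r_in − 1/r_out)/(4πk) per layer; series-sum.
R_stainless steel shell = (1/1.355 − 1/1.364)/(4π×16.8) = 2.307×10^-5 K/W
R_outer film = 1/(h·4πr_o²) = 1/(14.6×4π×1.364²) = 0.00293 K/W
R_total = 0.002953 K/W
Q = ΔT/R_total = 100/0.002953

Q ≈ 33900 W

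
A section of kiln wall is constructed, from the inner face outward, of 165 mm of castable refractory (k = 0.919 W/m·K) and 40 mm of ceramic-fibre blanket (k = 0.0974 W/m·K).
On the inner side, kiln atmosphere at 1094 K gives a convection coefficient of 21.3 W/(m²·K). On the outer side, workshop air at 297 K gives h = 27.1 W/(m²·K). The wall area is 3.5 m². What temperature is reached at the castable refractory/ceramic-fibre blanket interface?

Series thermal resistances:
R_inner film = 1/(h_i·A) = 1/(21.3×3.5) = 0.01341 K/W
R_castable refractory = L/(kA) = 0.165/(0.919×3.5) = 0.0513 K/W
R_ceramic-fibre blanket = L/(kA) = 0.04/(0.0974×3.5) = 0.1173 K/W
R_outer film = 1/(h_o·A) = 1/(27.1×3.5) = 0.01054 K/W
R_total = 0.1926 K/W;  Q = ΔT/R_total = 797/0.1926 = 4138 W
T_interface = T_inner − Q·ΣR(inner→interface) = 1094 − 4140×0.06471

T ≈ 826 K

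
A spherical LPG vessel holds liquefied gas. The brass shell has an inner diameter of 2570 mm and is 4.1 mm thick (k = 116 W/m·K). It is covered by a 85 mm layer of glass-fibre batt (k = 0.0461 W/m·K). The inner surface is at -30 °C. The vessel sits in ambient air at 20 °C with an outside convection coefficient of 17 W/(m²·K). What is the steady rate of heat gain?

Q ≈ 586 W

Each spherical layer contributes R = (1/r_i − 1/r_o)/(4πk):
R_brass shell = (1/1.285 − 1/1.2891)/(4π×116) = 1.698×10^-6 K/W
R_glass-fibre batt = (1/1.2891 − 1/1.3741)/(4π×0.0461) = 0.08283 K/W
R_outer film = 1/(h·4πr_o²) = 1/(17×4π×1.3741²) = 0.002479 K/W
R_total = 0.08531 K/W
Q = ΔT/R_total = 50/0.08531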